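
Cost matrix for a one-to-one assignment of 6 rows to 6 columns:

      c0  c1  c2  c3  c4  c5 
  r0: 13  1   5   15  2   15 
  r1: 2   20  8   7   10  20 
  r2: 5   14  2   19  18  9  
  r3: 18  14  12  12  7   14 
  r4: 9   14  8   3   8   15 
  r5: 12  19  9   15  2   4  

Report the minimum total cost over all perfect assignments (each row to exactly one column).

optimal assignment: row0→col1 (cost 1), row1→col0 (cost 2), row2→col2 (cost 2), row3→col4 (cost 7), row4→col3 (cost 3), row5→col5 (cost 4)
total = 1 + 2 + 2 + 7 + 3 + 4 = 19

Minimum assignment cost: 19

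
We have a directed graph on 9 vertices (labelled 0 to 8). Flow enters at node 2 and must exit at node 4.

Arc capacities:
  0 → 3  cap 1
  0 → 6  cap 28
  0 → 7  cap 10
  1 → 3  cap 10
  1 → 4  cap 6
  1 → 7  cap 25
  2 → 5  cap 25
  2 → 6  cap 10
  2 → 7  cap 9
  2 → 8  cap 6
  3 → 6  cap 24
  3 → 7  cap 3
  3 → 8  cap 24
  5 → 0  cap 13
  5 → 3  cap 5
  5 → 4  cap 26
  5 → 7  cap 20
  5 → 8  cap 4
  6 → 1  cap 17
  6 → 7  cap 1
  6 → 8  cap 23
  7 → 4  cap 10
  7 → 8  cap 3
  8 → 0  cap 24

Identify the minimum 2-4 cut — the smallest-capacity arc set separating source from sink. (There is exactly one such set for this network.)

Min-cut arcs: {(1,4), (2,5), (7,4)} (total capacity 41)

augment #1: 2→5→4 push 25
augment #2: 2→7→4 push 9
augment #3: 2→6→1→4 push 6
augment #4: 2→6→7→4 push 1
max flow = 41; residual-reachable set from 2 gives S-side
cut edges (S→T): {(1,4), (2,5), (7,4)} total cap 41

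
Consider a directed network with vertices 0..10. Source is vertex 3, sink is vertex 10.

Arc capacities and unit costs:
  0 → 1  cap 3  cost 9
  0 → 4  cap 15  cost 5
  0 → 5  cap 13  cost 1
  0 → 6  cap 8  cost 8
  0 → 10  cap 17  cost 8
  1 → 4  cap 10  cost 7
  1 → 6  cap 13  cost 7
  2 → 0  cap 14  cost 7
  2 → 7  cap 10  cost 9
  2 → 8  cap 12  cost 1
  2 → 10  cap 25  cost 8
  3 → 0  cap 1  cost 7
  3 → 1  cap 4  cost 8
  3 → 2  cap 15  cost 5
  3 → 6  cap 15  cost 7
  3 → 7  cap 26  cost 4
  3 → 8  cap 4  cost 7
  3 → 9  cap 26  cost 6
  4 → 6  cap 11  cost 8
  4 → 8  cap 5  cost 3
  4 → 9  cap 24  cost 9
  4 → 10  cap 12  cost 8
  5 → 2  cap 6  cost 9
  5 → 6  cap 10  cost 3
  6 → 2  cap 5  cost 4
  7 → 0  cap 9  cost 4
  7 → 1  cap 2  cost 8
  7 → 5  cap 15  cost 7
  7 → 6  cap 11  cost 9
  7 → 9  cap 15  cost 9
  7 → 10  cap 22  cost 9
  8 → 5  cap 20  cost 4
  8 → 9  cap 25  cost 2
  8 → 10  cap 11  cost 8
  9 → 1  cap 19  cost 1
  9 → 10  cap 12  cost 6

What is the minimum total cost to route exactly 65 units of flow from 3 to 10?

shortest-cost path #1: 3→9→10 push 12 @ unit cost 12 (adds 144)
shortest-cost path #2: 3→7→10 push 22 @ unit cost 13 (adds 286)
shortest-cost path #3: 3→2→10 push 15 @ unit cost 13 (adds 195)
shortest-cost path #4: 3→8→10 push 4 @ unit cost 15 (adds 60)
shortest-cost path #5: 3→0→10 push 1 @ unit cost 15 (adds 15)
shortest-cost path #6: 3→7→0→10 push 4 @ unit cost 16 (adds 64)
shortest-cost path #7: 3→6→2→10 push 5 @ unit cost 19 (adds 95)
shortest-cost path #8: 3→9→1→4→10 push 2 @ unit cost 22 (adds 44)
total cost = 903

Minimum cost for 65 units: 903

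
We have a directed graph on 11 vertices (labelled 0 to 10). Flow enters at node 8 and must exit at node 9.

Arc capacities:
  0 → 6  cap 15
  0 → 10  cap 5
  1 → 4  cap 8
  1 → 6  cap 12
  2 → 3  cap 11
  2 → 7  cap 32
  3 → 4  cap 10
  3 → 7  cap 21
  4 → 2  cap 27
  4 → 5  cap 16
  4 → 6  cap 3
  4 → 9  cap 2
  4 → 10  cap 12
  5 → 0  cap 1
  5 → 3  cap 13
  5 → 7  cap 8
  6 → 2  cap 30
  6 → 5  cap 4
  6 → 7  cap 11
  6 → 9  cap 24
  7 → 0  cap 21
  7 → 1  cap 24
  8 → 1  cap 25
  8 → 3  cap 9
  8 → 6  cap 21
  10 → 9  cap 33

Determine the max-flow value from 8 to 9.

Maximum flow value: 43

augment #1: 8→6→9 bottleneck 21, total now 21
augment #2: 8→1→4→9 bottleneck 2, total now 23
augment #3: 8→1→6→9 bottleneck 3, total now 26
augment #4: 8→1→4→10→9 bottleneck 6, total now 32
augment #5: 8→3→4→10→9 bottleneck 6, total now 38
augment #6: 8→3→7→0→10→9 bottleneck 3, total now 41
augment #7: 8→1→6→5→0→10→9 bottleneck 1, total now 42
augment #8: 8→1→6→7→0→10→9 bottleneck 1, total now 43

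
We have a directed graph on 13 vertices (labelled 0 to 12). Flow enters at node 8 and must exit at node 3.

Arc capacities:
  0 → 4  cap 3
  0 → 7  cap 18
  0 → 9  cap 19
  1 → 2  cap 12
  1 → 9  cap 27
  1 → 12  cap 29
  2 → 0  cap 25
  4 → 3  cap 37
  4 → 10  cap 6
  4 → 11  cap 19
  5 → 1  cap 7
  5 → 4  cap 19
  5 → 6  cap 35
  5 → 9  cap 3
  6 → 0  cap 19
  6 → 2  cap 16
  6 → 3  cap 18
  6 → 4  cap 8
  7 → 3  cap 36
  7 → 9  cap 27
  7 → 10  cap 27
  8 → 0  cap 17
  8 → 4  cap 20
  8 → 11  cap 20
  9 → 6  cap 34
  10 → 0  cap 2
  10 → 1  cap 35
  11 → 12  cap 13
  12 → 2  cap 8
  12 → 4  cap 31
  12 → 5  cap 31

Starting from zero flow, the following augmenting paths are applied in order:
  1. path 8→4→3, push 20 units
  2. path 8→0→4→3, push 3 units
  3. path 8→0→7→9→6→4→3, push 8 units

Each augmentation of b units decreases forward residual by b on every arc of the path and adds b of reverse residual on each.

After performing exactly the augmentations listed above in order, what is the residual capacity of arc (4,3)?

after path 1 (8→4→3, push 20): res(4,3)=17
after path 2 (8→0→4→3, push 3): res(4,3)=14
after path 3 (8→0→7→9→6→4→3, push 8): res(4,3)=6

Residual capacity of (4,3): 6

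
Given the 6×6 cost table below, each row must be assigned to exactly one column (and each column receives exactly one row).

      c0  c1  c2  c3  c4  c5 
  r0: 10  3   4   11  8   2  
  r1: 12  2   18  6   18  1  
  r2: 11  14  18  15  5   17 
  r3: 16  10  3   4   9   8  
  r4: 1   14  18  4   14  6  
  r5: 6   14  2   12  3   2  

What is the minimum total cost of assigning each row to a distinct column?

Minimum assignment cost: 16

one of 2 optimal assignments: row0→col1 (cost 3), row1→col5 (cost 1), row2→col4 (cost 5), row3→col3 (cost 4), row4→col0 (cost 1), row5→col2 (cost 2)
total = 3 + 1 + 5 + 4 + 1 + 2 = 16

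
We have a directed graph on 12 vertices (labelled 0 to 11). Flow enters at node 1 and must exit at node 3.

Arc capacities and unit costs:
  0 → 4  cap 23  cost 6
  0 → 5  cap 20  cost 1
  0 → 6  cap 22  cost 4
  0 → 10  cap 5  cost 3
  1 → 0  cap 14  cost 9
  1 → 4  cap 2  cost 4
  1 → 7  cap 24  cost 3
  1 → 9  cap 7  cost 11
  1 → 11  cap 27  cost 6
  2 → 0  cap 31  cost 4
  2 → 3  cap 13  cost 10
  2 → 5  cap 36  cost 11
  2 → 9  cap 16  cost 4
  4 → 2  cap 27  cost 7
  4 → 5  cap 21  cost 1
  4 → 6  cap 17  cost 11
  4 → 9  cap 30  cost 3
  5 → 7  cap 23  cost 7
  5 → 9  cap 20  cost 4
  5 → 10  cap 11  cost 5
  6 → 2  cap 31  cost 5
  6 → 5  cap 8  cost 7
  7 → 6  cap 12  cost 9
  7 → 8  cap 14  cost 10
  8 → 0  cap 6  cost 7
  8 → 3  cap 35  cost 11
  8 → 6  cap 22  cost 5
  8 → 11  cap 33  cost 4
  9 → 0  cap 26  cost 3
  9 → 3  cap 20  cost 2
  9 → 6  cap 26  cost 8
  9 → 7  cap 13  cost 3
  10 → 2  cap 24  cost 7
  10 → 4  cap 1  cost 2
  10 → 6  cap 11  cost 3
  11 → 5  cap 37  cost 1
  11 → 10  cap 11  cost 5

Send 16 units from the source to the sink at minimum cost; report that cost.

Minimum cost for 16 units: 200

shortest-cost path #1: 1→4→9→3 push 2 @ unit cost 9 (adds 18)
shortest-cost path #2: 1→9→3 push 7 @ unit cost 13 (adds 91)
shortest-cost path #3: 1→11→5→9→3 push 7 @ unit cost 13 (adds 91)
total cost = 200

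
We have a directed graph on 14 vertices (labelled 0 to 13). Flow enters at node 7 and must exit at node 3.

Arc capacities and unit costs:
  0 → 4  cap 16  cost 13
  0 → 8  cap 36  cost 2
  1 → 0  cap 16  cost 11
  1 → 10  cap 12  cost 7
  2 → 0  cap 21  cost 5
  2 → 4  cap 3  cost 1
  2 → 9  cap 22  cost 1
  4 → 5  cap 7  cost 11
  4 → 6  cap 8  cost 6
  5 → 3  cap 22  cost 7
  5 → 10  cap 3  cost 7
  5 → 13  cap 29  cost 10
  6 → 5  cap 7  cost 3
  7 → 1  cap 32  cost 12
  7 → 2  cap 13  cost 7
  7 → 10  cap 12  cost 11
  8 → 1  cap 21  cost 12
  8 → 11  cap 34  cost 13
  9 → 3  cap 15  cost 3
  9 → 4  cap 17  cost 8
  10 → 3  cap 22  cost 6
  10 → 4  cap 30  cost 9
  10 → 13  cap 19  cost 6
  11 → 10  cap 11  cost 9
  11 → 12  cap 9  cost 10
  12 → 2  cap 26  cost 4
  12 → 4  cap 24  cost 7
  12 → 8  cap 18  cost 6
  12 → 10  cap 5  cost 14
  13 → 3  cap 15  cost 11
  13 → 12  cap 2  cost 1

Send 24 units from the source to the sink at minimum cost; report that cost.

Minimum cost for 24 units: 330

shortest-cost path #1: 7→2→9→3 push 13 @ unit cost 11 (adds 143)
shortest-cost path #2: 7→10→3 push 11 @ unit cost 17 (adds 187)
total cost = 330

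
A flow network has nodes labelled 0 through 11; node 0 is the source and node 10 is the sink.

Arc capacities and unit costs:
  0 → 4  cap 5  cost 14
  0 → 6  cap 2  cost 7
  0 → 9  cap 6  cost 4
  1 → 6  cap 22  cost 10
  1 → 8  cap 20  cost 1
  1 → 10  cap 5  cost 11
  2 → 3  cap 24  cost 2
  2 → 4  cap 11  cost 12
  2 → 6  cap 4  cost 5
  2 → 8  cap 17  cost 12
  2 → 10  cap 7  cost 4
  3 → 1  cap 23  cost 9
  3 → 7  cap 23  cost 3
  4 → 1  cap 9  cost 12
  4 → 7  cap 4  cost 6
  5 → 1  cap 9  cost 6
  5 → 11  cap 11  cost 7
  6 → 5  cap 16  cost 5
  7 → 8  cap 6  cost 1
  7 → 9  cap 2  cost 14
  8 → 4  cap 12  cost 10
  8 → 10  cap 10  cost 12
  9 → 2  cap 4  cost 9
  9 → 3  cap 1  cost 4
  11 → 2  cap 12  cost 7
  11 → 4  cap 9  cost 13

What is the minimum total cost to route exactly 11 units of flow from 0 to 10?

Minimum cost for 11 units: 282

shortest-cost path #1: 0→9→2→10 push 4 @ unit cost 17 (adds 68)
shortest-cost path #2: 0→9→3→7→8→10 push 1 @ unit cost 24 (adds 24)
shortest-cost path #3: 0→6→5→1→10 push 2 @ unit cost 29 (adds 58)
shortest-cost path #4: 0→4→7→8→10 push 4 @ unit cost 33 (adds 132)
total cost = 282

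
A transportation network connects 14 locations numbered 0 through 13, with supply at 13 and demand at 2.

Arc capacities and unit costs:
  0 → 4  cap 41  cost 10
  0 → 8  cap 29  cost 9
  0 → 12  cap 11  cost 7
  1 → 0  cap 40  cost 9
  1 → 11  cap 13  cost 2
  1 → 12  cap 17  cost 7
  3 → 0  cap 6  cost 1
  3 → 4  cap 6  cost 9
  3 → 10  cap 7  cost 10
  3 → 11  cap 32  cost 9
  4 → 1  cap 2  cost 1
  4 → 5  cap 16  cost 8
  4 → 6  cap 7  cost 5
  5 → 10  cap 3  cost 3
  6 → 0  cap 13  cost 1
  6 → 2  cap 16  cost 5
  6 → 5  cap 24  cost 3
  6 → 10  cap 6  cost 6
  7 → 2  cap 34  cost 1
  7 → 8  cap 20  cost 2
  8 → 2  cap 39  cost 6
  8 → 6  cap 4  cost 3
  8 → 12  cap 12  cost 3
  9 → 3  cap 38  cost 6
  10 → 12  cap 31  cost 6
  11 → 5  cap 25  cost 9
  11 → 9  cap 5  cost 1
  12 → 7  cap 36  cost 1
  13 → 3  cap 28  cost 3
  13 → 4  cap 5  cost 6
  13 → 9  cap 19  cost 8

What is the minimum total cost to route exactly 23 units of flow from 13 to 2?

Minimum cost for 23 units: 424

shortest-cost path #1: 13→3→0→12→7→2 push 6 @ unit cost 13 (adds 78)
shortest-cost path #2: 13→4→6→2 push 5 @ unit cost 16 (adds 80)
shortest-cost path #3: 13→3→10→12→7→2 push 7 @ unit cost 21 (adds 147)
shortest-cost path #4: 13→3→4→6→2 push 2 @ unit cost 22 (adds 44)
shortest-cost path #5: 13→3→4→1→12→7→2 push 2 @ unit cost 22 (adds 44)
shortest-cost path #6: 13→3→4→5→10→12→7→2 push 1 @ unit cost 31 (adds 31)
total cost = 424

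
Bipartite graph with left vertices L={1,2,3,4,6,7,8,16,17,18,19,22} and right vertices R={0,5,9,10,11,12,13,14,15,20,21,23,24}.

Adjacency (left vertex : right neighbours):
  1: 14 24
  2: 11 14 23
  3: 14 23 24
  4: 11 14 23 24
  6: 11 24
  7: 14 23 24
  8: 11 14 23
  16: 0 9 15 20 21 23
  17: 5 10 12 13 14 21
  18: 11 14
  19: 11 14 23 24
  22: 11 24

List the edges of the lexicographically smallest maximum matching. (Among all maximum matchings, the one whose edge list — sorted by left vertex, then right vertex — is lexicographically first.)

Lex-smallest maximum matching: {(1,14), (2,11), (3,23), (4,24), (16,0), (17,5)}

|M| = 6 (so the lex-smallest maximum matching has 6 edges)
process left vertices in ascending order; for each, take the smallest-labelled available neighbour that still permits 6 edges overall, or leave it unmatched if none does
lex-smallest matching: {1-14, 2-11, 3-23, 4-24, 16-0, 17-5}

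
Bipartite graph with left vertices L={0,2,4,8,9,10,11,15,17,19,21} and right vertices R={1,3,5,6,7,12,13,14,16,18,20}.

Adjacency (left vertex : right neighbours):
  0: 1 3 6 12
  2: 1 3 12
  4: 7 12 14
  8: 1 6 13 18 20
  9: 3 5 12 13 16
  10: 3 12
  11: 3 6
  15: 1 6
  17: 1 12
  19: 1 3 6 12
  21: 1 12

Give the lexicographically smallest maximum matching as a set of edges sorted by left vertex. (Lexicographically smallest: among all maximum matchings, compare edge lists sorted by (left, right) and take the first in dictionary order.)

Lex-smallest maximum matching: {(0,1), (2,3), (4,7), (8,13), (9,5), (10,12), (11,6)}

|M| = 7 (so the lex-smallest maximum matching has 7 edges)
process left vertices in ascending order; for each, take the smallest-labelled available neighbour that still permits 7 edges overall, or leave it unmatched if none does
lex-smallest matching: {0-1, 2-3, 4-7, 8-13, 9-5, 10-12, 11-6}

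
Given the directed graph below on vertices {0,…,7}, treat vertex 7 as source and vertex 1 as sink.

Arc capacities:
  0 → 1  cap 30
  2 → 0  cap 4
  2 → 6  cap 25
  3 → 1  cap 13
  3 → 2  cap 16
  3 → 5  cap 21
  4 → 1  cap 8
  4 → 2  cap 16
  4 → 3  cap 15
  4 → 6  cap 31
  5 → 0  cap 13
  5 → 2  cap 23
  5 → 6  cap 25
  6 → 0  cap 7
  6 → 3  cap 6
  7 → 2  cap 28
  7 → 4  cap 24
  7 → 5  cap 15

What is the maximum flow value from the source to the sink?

Maximum flow value: 45

augment #1: 7→4→1 bottleneck 8, total now 8
augment #2: 7→2→0→1 bottleneck 4, total now 12
augment #3: 7→4→3→1 bottleneck 13, total now 25
augment #4: 7→5→0→1 bottleneck 13, total now 38
augment #5: 7→2→6→0→1 bottleneck 7, total now 45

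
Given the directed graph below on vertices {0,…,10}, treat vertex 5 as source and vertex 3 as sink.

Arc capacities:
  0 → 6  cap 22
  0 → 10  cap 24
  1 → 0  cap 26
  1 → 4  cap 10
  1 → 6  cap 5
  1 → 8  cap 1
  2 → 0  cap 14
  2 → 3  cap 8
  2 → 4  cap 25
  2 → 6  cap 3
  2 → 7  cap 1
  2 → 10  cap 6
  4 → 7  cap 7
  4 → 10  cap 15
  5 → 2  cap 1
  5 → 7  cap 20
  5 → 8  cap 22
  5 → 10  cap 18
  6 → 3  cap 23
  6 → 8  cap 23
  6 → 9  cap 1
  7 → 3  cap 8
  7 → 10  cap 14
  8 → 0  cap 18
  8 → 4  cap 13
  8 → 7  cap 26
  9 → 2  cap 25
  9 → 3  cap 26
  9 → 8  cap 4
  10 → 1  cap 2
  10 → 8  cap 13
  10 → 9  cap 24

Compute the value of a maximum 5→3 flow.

augment #1: 5→2→3 bottleneck 1, total now 1
augment #2: 5→7→3 bottleneck 8, total now 9
augment #3: 5→10→9→3 bottleneck 18, total now 27
augment #4: 5→7→10→9→3 bottleneck 6, total now 33
augment #5: 5→8→0→6→3 bottleneck 18, total now 51
augment #6: 5→7→10→1→6→3 bottleneck 2, total now 53

Maximum flow value: 53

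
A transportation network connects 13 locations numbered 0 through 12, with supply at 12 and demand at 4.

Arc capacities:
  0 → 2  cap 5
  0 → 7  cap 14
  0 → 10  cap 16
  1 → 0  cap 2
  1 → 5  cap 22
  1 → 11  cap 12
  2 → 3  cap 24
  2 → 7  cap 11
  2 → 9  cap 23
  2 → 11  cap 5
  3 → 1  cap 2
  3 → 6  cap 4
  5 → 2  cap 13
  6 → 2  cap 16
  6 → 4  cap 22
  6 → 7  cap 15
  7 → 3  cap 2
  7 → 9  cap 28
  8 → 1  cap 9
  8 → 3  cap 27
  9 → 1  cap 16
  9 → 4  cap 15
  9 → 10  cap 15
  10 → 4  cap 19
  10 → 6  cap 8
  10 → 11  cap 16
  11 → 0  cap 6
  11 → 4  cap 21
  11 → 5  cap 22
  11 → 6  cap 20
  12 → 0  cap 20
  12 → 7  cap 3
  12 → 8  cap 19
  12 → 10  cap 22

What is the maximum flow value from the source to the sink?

Maximum flow value: 60

augment #1: 12→10→4 bottleneck 19, total now 19
augment #2: 12→7→9→4 bottleneck 3, total now 22
augment #3: 12→10→6→4 bottleneck 3, total now 25
augment #4: 12→0→2→9→4 bottleneck 5, total now 30
augment #5: 12→0→7→9→4 bottleneck 7, total now 37
augment #6: 12→0→10→6→4 bottleneck 5, total now 42
augment #7: 12→0→10→11→4 bottleneck 3, total now 45
augment #8: 12→8→1→11→4 bottleneck 9, total now 54
augment #9: 12→8→3→6→4 bottleneck 4, total now 58
augment #10: 12→8→3→1→11→4 bottleneck 2, total now 60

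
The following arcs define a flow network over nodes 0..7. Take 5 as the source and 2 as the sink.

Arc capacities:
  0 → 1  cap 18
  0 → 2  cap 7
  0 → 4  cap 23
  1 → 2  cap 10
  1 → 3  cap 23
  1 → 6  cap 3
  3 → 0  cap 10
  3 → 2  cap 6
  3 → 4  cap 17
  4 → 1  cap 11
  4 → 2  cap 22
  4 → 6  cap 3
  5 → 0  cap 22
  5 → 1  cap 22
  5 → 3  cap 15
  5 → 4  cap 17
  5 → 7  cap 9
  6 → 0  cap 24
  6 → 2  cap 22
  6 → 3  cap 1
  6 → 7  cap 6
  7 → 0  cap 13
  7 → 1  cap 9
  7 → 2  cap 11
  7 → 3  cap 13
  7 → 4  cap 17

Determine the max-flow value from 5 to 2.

augment #1: 5→0→2 bottleneck 7, total now 7
augment #2: 5→1→2 bottleneck 10, total now 17
augment #3: 5→3→2 bottleneck 6, total now 23
augment #4: 5→4→2 bottleneck 17, total now 40
augment #5: 5→7→2 bottleneck 9, total now 49
augment #6: 5→0→4→2 bottleneck 5, total now 54
augment #7: 5→1→6→2 bottleneck 3, total now 57
augment #8: 5→0→4→6→2 bottleneck 3, total now 60

Maximum flow value: 60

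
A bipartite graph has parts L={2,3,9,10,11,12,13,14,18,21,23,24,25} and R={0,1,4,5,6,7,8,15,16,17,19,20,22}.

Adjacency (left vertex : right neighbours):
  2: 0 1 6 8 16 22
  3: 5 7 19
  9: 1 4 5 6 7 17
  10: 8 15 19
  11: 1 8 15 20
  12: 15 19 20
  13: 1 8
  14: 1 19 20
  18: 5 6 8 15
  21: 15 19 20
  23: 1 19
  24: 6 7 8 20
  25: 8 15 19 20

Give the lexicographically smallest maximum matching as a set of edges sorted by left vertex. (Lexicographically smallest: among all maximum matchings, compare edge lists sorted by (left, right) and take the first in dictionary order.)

|M| = 10 (so the lex-smallest maximum matching has 10 edges)
process left vertices in ascending order; for each, take the smallest-labelled available neighbour that still permits 10 edges overall, or leave it unmatched if none does
lex-smallest matching: {2-0, 3-5, 9-4, 10-8, 11-1, 12-15, 14-19, 18-6, 21-20, 24-7}

Lex-smallest maximum matching: {(2,0), (3,5), (9,4), (10,8), (11,1), (12,15), (14,19), (18,6), (21,20), (24,7)}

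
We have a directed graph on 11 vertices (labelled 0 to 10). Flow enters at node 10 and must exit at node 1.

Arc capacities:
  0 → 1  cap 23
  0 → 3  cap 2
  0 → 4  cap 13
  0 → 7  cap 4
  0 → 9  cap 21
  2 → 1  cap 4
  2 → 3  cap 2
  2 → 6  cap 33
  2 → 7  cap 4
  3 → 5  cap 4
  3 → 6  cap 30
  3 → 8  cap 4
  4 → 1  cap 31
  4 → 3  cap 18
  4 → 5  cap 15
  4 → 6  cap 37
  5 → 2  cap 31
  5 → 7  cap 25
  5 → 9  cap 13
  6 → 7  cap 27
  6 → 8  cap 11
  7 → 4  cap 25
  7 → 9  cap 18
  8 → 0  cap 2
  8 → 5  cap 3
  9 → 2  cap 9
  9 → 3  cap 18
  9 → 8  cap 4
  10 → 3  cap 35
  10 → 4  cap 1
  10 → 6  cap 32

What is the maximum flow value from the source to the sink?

Maximum flow value: 32

augment #1: 10→4→1 bottleneck 1, total now 1
augment #2: 10→3→5→2→1 bottleneck 4, total now 5
augment #3: 10→3→8→0→1 bottleneck 2, total now 7
augment #4: 10→6→7→4→1 bottleneck 25, total now 32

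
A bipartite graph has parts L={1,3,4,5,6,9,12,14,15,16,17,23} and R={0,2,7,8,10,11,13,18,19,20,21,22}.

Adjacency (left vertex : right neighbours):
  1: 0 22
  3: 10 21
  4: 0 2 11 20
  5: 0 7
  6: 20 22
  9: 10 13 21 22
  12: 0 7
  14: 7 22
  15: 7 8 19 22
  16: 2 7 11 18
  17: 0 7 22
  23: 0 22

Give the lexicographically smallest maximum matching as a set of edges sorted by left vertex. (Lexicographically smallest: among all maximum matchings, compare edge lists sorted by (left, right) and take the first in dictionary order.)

Lex-smallest maximum matching: {(1,0), (3,10), (4,2), (5,7), (6,20), (9,13), (14,22), (15,8), (16,11)}

|M| = 9 (so the lex-smallest maximum matching has 9 edges)
process left vertices in ascending order; for each, take the smallest-labelled available neighbour that still permits 9 edges overall, or leave it unmatched if none does
lex-smallest matching: {1-0, 3-10, 4-2, 5-7, 6-20, 9-13, 14-22, 15-8, 16-11}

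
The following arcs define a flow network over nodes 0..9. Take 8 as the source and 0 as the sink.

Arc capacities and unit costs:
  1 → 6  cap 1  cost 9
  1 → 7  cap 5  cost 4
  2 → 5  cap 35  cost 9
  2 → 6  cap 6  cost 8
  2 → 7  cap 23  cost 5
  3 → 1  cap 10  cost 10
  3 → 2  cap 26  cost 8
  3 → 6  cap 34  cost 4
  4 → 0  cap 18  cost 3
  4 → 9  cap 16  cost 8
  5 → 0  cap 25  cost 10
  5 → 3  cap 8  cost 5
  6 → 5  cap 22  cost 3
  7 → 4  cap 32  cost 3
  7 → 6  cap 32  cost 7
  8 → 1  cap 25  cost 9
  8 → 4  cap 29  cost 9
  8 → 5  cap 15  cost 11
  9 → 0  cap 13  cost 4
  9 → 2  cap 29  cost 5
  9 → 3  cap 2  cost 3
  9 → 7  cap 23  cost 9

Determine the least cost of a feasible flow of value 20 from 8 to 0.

shortest-cost path #1: 8→4→0 push 18 @ unit cost 12 (adds 216)
shortest-cost path #2: 8→5→0 push 2 @ unit cost 21 (adds 42)
total cost = 258

Minimum cost for 20 units: 258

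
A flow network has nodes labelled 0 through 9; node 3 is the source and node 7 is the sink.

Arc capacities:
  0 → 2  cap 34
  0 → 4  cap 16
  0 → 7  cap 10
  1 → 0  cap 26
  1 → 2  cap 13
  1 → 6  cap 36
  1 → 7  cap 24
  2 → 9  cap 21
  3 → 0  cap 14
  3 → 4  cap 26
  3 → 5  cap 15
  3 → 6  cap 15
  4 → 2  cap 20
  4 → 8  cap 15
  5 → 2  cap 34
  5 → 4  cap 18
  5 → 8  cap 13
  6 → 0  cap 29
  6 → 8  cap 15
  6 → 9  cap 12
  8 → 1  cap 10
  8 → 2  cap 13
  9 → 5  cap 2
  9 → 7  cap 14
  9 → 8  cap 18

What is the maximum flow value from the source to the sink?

Maximum flow value: 34

augment #1: 3→0→7 bottleneck 10, total now 10
augment #2: 3→6→9→7 bottleneck 12, total now 22
augment #3: 3→0→2→9→7 bottleneck 2, total now 24
augment #4: 3→4→8→1→7 bottleneck 10, total now 34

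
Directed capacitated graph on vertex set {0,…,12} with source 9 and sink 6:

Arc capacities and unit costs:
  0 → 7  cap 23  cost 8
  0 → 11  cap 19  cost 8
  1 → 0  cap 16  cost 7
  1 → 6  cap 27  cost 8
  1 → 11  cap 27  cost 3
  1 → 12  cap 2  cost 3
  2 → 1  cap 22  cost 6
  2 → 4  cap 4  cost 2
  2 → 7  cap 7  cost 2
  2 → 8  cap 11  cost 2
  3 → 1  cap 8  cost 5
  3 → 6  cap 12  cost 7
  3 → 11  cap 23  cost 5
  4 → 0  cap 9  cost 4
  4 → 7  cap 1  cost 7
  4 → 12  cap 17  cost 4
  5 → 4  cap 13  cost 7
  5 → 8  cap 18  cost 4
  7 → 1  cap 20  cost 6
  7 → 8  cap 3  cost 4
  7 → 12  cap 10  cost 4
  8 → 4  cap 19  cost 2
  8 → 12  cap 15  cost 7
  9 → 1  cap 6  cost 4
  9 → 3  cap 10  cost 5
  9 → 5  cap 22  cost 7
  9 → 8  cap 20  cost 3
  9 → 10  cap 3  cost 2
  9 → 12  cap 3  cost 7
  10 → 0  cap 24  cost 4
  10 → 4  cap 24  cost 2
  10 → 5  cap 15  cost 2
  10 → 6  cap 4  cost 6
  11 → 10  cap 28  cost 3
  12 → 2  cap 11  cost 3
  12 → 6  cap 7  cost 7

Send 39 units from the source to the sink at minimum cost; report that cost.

Minimum cost for 39 units: 660

shortest-cost path #1: 9→10→6 push 3 @ unit cost 8 (adds 24)
shortest-cost path #2: 9→1→6 push 6 @ unit cost 12 (adds 72)
shortest-cost path #3: 9→3→6 push 10 @ unit cost 12 (adds 120)
shortest-cost path #4: 9→12→6 push 3 @ unit cost 14 (adds 42)
shortest-cost path #5: 9→8→4→12→6 push 4 @ unit cost 16 (adds 64)
shortest-cost path #6: 9→8→4→7→1→6 push 1 @ unit cost 26 (adds 26)
shortest-cost path #7: 9→8→4→12→2→1→6 push 11 @ unit cost 26 (adds 286)
shortest-cost path #8: 9→8→4→0→11→10→6 push 1 @ unit cost 26 (adds 26)
total cost = 660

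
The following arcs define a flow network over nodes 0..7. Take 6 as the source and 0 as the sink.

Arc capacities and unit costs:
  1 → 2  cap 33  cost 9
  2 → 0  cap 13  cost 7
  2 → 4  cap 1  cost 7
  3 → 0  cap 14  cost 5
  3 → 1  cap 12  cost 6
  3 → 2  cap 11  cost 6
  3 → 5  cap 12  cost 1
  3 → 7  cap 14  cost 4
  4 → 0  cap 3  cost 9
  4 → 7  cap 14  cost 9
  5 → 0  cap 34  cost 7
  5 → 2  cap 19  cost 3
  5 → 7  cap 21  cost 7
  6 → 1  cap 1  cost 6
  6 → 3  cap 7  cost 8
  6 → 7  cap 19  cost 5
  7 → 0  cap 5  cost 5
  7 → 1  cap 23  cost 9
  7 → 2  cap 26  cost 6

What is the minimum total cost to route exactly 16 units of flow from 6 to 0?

Minimum cost for 16 units: 213

shortest-cost path #1: 6→7→0 push 5 @ unit cost 10 (adds 50)
shortest-cost path #2: 6→3→0 push 7 @ unit cost 13 (adds 91)
shortest-cost path #3: 6→7→2→0 push 4 @ unit cost 18 (adds 72)
total cost = 213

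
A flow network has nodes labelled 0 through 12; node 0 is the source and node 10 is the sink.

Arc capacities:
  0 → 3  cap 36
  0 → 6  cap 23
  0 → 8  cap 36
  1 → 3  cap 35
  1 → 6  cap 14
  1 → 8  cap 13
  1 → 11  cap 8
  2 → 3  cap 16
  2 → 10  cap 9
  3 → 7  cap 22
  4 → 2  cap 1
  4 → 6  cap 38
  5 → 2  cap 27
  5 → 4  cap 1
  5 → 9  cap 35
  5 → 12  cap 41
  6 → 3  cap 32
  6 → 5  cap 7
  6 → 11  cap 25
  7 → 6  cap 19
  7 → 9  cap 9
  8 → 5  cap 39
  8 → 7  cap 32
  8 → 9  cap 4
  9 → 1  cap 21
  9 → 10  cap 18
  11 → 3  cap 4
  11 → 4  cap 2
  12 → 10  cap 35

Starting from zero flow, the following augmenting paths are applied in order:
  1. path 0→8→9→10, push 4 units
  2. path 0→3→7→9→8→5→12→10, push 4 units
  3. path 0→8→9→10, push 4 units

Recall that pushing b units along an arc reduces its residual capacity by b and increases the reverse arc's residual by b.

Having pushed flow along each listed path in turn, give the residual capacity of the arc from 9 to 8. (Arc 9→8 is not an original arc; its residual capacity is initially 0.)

Residual capacity of (9,8): 4

after path 1 (0→8→9→10, push 4): res(9,8)=4
after path 2 (0→3→7→9→8→5→12→10, push 4): res(9,8)=0
after path 3 (0→8→9→10, push 4): res(9,8)=4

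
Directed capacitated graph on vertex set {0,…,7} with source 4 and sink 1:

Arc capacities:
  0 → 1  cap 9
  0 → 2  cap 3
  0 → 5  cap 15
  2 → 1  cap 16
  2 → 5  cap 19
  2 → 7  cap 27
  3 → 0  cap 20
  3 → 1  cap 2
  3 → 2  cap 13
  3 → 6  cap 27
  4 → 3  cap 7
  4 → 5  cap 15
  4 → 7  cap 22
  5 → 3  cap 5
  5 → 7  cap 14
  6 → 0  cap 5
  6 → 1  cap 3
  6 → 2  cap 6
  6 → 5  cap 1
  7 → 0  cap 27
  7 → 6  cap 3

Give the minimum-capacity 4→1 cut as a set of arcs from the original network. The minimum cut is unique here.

Min-cut arcs: {(0,1), (0,2), (4,3), (5,3), (7,6)} (total capacity 27)

augment #1: 4→3→1 push 2
augment #2: 4→3→0→1 push 5
augment #3: 4→7→0→1 push 4
augment #4: 4→7→6→1 push 3
augment #5: 4→5→3→2→1 push 5
augment #6: 4→7→0→2→1 push 3
augment #7: 4→7→0→3→2→1 push 5
max flow = 27; residual-reachable set from 4 gives S-side
cut edges (S→T): {(0,1), (0,2), (4,3), (5,3), (7,6)} total cap 27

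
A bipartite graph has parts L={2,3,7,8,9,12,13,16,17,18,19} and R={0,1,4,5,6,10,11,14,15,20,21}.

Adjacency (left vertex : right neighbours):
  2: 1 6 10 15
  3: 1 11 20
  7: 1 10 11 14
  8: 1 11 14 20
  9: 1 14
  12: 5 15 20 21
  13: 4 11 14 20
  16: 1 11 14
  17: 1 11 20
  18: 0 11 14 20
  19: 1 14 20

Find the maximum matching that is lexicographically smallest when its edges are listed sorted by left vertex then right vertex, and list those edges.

Lex-smallest maximum matching: {(2,6), (3,1), (7,10), (8,11), (9,14), (12,5), (13,4), (17,20), (18,0)}

|M| = 9 (so the lex-smallest maximum matching has 9 edges)
process left vertices in ascending order; for each, take the smallest-labelled available neighbour that still permits 9 edges overall, or leave it unmatched if none does
lex-smallest matching: {2-6, 3-1, 7-10, 8-11, 9-14, 12-5, 13-4, 17-20, 18-0}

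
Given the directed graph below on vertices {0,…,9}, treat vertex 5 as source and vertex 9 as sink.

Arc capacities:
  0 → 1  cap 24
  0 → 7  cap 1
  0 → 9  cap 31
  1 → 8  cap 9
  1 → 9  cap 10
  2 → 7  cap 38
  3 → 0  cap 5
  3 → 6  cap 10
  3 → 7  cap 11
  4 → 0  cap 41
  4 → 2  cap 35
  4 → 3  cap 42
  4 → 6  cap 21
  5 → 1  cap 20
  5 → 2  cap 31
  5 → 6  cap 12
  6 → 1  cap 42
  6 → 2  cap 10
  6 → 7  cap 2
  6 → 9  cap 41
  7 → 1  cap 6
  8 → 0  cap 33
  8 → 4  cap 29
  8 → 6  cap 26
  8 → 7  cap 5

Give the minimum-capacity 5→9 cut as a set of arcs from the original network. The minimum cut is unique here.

Min-cut arcs: {(1,8), (1,9), (5,6)} (total capacity 31)

augment #1: 5→1→9 push 10
augment #2: 5→6→9 push 12
augment #3: 5→1→8→0→9 push 9
max flow = 31; residual-reachable set from 5 gives S-side
cut edges (S→T): {(1,8), (1,9), (5,6)} total cap 31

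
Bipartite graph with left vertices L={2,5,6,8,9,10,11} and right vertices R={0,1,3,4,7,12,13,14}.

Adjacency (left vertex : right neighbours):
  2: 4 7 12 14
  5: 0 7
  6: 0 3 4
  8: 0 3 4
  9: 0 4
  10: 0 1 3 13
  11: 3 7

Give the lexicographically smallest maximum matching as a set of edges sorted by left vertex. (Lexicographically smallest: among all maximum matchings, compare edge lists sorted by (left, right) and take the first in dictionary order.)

Lex-smallest maximum matching: {(2,12), (5,0), (6,3), (8,4), (10,1), (11,7)}

|M| = 6 (so the lex-smallest maximum matching has 6 edges)
process left vertices in ascending order; for each, take the smallest-labelled available neighbour that still permits 6 edges overall, or leave it unmatched if none does
lex-smallest matching: {2-12, 5-0, 6-3, 8-4, 10-1, 11-7}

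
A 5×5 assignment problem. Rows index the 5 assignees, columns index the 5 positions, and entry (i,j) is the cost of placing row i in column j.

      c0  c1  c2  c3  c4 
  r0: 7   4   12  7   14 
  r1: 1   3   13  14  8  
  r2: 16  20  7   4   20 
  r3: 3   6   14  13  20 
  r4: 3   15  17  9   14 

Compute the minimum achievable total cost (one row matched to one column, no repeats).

Minimum assignment cost: 31

one of 2 optimal assignments: row0→col1 (cost 4), row1→col4 (cost 8), row2→col2 (cost 7), row3→col0 (cost 3), row4→col3 (cost 9)
total = 4 + 8 + 7 + 3 + 9 = 31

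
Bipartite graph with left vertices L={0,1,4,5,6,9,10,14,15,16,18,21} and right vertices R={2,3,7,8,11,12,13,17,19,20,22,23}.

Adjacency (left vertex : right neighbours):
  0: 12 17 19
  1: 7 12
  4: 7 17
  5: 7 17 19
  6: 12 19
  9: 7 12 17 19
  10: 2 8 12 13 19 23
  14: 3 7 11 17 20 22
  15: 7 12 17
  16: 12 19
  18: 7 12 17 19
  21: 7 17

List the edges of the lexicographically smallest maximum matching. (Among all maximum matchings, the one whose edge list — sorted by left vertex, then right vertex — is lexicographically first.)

Lex-smallest maximum matching: {(0,12), (1,7), (4,17), (5,19), (10,2), (14,3)}

|M| = 6 (so the lex-smallest maximum matching has 6 edges)
process left vertices in ascending order; for each, take the smallest-labelled available neighbour that still permits 6 edges overall, or leave it unmatched if none does
lex-smallest matching: {0-12, 1-7, 4-17, 5-19, 10-2, 14-3}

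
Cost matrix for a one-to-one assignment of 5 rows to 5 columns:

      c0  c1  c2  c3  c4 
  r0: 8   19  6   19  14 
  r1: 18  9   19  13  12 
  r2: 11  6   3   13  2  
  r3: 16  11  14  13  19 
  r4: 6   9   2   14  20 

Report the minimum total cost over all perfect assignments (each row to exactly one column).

optimal assignment: row0→col0 (cost 8), row1→col1 (cost 9), row2→col4 (cost 2), row3→col3 (cost 13), row4→col2 (cost 2)
total = 8 + 9 + 2 + 13 + 2 = 34

Minimum assignment cost: 34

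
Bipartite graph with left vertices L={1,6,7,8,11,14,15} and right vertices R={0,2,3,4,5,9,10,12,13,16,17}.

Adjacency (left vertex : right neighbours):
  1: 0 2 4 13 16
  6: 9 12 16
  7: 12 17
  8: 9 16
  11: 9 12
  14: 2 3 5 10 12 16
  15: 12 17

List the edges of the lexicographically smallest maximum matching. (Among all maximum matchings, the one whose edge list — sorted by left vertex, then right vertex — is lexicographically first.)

Lex-smallest maximum matching: {(1,0), (6,9), (7,12), (8,16), (14,2), (15,17)}

|M| = 6 (so the lex-smallest maximum matching has 6 edges)
process left vertices in ascending order; for each, take the smallest-labelled available neighbour that still permits 6 edges overall, or leave it unmatched if none does
lex-smallest matching: {1-0, 6-9, 7-12, 8-16, 14-2, 15-17}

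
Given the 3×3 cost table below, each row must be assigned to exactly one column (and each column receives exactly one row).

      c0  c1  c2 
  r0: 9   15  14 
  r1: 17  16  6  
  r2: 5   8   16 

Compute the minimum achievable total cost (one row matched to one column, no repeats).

optimal assignment: row0→col0 (cost 9), row1→col2 (cost 6), row2→col1 (cost 8)
total = 9 + 6 + 8 = 23

Minimum assignment cost: 23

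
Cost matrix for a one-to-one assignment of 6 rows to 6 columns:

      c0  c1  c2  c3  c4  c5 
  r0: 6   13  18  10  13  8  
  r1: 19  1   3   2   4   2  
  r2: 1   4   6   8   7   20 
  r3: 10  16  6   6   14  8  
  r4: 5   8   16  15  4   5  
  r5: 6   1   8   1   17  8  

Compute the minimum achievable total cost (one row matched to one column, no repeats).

Minimum assignment cost: 21

optimal assignment: row0→col5 (cost 8), row1→col1 (cost 1), row2→col0 (cost 1), row3→col2 (cost 6), row4→col4 (cost 4), row5→col3 (cost 1)
total = 8 + 1 + 1 + 6 + 4 + 1 = 21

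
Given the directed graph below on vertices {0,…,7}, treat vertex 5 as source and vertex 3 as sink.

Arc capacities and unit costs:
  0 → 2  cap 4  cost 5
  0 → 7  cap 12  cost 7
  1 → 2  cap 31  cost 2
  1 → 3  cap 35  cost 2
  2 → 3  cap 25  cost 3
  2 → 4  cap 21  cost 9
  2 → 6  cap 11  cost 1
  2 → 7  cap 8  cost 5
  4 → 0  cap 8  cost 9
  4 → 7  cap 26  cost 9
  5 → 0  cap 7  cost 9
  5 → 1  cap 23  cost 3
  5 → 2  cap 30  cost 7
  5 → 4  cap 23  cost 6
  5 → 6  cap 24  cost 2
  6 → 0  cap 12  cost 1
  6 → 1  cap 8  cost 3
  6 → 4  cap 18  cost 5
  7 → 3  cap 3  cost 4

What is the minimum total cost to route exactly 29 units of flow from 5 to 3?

Minimum cost for 29 units: 157

shortest-cost path #1: 5→1→3 push 23 @ unit cost 5 (adds 115)
shortest-cost path #2: 5→6→1→3 push 6 @ unit cost 7 (adds 42)
total cost = 157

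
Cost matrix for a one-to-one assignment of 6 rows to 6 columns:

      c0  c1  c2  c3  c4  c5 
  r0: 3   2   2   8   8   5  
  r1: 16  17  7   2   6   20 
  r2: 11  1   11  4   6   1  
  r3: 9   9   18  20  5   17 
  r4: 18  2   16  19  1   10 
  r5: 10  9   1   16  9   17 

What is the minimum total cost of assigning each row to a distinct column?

optimal assignment: row0→col0 (cost 3), row1→col3 (cost 2), row2→col5 (cost 1), row3→col4 (cost 5), row4→col1 (cost 2), row5→col2 (cost 1)
total = 3 + 2 + 1 + 5 + 2 + 1 = 14

Minimum assignment cost: 14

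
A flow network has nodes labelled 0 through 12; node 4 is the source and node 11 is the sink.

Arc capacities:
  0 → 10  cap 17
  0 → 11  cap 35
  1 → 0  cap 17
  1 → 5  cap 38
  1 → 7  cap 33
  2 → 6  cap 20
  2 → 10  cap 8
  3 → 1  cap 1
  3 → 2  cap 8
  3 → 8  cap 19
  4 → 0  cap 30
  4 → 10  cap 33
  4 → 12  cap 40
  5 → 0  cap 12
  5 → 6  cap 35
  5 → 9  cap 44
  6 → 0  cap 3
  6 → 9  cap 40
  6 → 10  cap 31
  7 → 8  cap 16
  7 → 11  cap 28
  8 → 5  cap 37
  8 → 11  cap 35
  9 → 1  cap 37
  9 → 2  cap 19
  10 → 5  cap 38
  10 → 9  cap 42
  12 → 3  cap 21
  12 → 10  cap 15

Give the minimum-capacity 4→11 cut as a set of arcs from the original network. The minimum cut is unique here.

Min-cut arcs: {(0,11), (1,7), (3,8)} (total capacity 87)

augment #1: 4→0→11 push 30
augment #2: 4→10→5→0→11 push 5
augment #3: 4→12→3→8→11 push 19
augment #4: 4→10→9→1→7→11 push 28
augment #5: 4→12→3→1→7→8→11 push 1
augment #6: 4→12→10→9→1→7→8→11 push 4
max flow = 87; residual-reachable set from 4 gives S-side
cut edges (S→T): {(0,11), (1,7), (3,8)} total cap 87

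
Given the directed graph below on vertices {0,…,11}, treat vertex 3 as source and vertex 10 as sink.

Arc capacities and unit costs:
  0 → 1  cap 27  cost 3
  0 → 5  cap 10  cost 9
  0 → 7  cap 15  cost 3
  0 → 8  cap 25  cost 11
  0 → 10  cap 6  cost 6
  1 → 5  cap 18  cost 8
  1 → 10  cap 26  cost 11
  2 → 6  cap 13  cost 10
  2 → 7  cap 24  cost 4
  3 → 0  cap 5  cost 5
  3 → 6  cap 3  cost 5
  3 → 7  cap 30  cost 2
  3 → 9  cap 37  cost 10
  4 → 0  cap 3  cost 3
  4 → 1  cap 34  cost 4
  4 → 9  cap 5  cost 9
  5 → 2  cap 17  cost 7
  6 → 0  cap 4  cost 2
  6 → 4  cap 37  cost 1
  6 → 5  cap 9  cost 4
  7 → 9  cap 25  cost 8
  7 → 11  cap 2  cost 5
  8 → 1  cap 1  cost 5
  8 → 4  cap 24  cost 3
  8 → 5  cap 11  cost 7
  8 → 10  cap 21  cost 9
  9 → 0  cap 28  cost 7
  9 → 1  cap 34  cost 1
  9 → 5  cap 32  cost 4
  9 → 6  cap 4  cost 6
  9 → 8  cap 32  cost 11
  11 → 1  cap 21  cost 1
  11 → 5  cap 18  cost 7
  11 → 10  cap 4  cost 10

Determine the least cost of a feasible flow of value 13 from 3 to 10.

shortest-cost path #1: 3→0→10 push 5 @ unit cost 11 (adds 55)
shortest-cost path #2: 3→6→0→10 push 1 @ unit cost 13 (adds 13)
shortest-cost path #3: 3→7→11→10 push 2 @ unit cost 17 (adds 34)
shortest-cost path #4: 3→6→0→1→10 push 2 @ unit cost 21 (adds 42)
shortest-cost path #5: 3→9→1→10 push 3 @ unit cost 22 (adds 66)
total cost = 210

Minimum cost for 13 units: 210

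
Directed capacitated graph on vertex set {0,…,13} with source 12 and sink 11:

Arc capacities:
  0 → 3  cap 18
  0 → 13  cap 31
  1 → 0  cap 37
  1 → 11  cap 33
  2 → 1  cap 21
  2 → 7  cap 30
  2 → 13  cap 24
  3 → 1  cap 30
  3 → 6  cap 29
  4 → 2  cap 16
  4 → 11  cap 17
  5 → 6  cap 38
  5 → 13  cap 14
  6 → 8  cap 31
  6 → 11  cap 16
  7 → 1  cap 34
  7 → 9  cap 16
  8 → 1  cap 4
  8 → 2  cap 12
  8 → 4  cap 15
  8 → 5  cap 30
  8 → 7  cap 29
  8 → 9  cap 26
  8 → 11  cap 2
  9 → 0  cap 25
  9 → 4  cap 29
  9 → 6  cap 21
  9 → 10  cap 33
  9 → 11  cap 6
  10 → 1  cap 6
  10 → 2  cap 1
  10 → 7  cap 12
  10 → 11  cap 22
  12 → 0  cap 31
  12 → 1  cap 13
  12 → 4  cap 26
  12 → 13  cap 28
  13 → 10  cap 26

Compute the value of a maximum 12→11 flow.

augment #1: 12→1→11 bottleneck 13, total now 13
augment #2: 12→4→11 bottleneck 17, total now 30
augment #3: 12→13→10→11 bottleneck 22, total now 52
augment #4: 12→0→3→1→11 bottleneck 18, total now 70
augment #5: 12→4→2→1→11 bottleneck 2, total now 72
augment #6: 12→4→2→7→9→11 bottleneck 6, total now 78
augment #7: 12→4→2→1→3→6→11 bottleneck 1, total now 79
augment #8: 12→13→10→1→3→6→11 bottleneck 4, total now 83

Maximum flow value: 83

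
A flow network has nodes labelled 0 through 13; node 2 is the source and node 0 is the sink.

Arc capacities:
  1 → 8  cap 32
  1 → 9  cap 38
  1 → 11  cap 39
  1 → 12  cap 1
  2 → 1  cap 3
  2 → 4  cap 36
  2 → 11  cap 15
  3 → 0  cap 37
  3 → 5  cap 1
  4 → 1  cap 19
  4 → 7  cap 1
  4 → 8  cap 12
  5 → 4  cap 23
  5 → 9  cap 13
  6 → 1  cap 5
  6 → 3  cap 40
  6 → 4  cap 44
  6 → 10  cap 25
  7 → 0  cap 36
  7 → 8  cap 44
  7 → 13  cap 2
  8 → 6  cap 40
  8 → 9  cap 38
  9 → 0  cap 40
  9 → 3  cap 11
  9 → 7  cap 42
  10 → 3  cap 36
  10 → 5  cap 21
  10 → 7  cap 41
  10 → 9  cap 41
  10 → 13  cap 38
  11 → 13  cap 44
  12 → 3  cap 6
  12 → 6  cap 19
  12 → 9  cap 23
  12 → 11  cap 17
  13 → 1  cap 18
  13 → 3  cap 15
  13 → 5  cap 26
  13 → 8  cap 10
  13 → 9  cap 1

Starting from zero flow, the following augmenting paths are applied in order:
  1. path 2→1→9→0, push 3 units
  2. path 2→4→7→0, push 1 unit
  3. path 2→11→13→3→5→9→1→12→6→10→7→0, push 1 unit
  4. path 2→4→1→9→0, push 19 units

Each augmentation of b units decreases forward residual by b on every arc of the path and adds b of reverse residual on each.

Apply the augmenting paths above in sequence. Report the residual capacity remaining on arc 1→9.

after path 1 (2→1→9→0, push 3): res(1,9)=35
after path 2 (2→4→7→0, push 1): res(1,9)=35
after path 3 (2→11→13→3→5→9→1→12→6→10→7→0, push 1): res(1,9)=36
after path 4 (2→4→1→9→0, push 19): res(1,9)=17

Residual capacity of (1,9): 17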